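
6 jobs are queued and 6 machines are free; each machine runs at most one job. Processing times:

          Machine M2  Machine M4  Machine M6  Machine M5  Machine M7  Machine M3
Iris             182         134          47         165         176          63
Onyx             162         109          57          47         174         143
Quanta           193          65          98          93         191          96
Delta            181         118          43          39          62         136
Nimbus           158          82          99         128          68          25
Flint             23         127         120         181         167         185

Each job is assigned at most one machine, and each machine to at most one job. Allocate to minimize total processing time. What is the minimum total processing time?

Optimal: Iris→Machine M6 (47 min), Onyx→Machine M5 (47 min), Quanta→Machine M4 (65 min), Delta→Machine M7 (62 min), Nimbus→Machine M3 (25 min), Flint→Machine M2 (23 min) — total 47+47+65+62+25+23 = 269 min.
Min-entry greedy (repeatedly take the single cheapest remaining cell) gives 373 min, worse by 104.
Swapping Onyx↔Iris (Onyx→Machine M6 57 min, Iris→Machine M5 165 min) adds 128.

Minimum total: 269 min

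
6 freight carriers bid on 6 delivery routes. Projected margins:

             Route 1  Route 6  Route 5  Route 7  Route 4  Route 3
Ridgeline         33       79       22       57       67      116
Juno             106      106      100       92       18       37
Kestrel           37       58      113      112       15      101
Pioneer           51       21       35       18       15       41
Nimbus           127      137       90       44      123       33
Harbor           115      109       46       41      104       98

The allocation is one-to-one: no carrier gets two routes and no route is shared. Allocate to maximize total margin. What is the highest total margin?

Optimal: Ridgeline→Route 3 ($116k), Juno→Route 5 ($100k), Kestrel→Route 7 ($112k), Pioneer→Route 1 ($51k), Nimbus→Route 6 ($137k), Harbor→Route 4 ($104k) — total 116+100+112+51+137+104 = $620k.
Next-best assignment: Ridgeline→Route 3, Juno→Route 7, Kestrel→Route 5, Pioneer→Route 1, Nimbus→Route 6, Harbor→Route 4 = $613k.
Checked against all permutations: $620k is optimal.

Maximum total: $620k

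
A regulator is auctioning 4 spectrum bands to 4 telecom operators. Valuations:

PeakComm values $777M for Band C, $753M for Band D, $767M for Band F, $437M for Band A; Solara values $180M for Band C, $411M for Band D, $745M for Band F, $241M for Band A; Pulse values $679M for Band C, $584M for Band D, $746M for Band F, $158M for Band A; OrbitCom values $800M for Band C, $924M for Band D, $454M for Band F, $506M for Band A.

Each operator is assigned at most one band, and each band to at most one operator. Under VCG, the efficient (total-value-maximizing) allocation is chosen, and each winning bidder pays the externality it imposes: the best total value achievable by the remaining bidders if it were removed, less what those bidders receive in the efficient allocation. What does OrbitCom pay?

Efficient allocation: PeakComm→Band A ($437M), Solara→Band F ($745M), Pulse→Band C ($679M), OrbitCom→Band D ($924M); total welfare W = $2785M.
OrbitCom receives Band D at value $924M, so the others get W − 924 = $1861M.
Without OrbitCom: best allocation of the remaining 3 bidders over all 4 bands is PeakComm→Band D ($753M), Solara→Band F ($745M), Pulse→Band C ($679M), total $2177M.
VCG payment = (others' best without OrbitCom) − (others' welfare with OrbitCom) = 2177 − 1861 = $316M.

OrbitCom pays $316M.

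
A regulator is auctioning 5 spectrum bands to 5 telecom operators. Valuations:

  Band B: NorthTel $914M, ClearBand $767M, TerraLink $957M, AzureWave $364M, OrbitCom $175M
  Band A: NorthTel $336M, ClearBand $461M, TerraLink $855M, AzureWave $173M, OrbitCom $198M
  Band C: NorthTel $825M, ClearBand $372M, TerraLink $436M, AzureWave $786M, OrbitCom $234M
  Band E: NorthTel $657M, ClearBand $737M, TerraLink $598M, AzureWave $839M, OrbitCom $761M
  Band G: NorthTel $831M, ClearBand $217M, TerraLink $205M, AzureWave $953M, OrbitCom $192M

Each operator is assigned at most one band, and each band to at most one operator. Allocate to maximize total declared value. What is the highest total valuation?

Maximum total: $4161M

Optimal: NorthTel→Band C ($825M), ClearBand→Band B ($767M), TerraLink→Band A ($855M), AzureWave→Band G ($953M), OrbitCom→Band E ($761M) — total 825+767+855+953+761 = $4161M.
Row-greedy (each operator in turn takes its best remaining band) gives $3693M, worse by 468.
Next-best assignment: NorthTel→Band G, ClearBand→Band B, TerraLink→Band A, AzureWave→Band C, OrbitCom→Band E = $4000M.
Checked against all permutations: $4161M is optimal.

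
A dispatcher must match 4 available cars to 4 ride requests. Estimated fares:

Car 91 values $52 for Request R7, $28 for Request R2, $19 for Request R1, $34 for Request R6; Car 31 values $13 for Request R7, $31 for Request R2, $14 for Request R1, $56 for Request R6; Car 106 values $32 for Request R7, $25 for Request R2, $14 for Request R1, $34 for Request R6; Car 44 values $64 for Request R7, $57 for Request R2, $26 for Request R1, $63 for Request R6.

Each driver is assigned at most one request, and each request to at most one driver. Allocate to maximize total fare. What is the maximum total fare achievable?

Max total: $179

Optimal: Car 91→Request R7 ($52), Car 31→Request R6 ($56), Car 106→Request R1 ($14), Car 44→Request R2 ($57) — total 52+56+14+57 = $179.
Row-greedy (each driver in turn takes its best remaining request) gives $159, worse by 20.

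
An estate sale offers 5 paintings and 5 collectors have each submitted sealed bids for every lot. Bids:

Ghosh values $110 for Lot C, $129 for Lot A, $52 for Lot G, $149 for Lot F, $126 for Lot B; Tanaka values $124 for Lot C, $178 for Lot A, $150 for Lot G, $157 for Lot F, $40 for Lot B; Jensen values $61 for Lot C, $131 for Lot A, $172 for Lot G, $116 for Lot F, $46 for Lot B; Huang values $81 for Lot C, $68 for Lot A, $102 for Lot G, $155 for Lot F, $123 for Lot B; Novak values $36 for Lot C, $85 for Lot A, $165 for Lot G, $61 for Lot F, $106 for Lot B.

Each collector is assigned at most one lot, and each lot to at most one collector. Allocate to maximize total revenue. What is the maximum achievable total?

Optimal: Ghosh→Lot C ($110), Tanaka→Lot A ($178), Jensen→Lot G ($172), Huang→Lot F ($155), Novak→Lot B ($106) — total 110+178+172+155+106 = $721.
Column-greedy (each lot in turn goes to its best remaining collector) gives $701, worse by 20.
Every other assignment is strictly worse.

Maximum total: $721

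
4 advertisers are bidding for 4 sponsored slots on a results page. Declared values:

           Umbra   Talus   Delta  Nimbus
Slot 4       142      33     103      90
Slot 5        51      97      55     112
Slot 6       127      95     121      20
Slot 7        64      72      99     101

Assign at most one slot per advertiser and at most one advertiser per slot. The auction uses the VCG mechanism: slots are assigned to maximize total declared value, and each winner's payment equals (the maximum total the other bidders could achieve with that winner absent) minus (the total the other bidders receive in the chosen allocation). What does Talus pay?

Talus pays $11.

Efficient allocation: Umbra→Slot 4 ($142), Talus→Slot 5 ($97), Delta→Slot 6 ($121), Nimbus→Slot 7 ($101); total welfare W = $461.
Talus receives Slot 5 at value $97, so the others get W − 97 = $364.
Without Talus: best allocation of the remaining 3 bidders over all 4 slots is Umbra→Slot 4 ($142), Delta→Slot 6 ($121), Nimbus→Slot 5 ($112), total $375.
VCG payment = (others' best without Talus) − (others' welfare with Talus) = 375 − 364 = $11.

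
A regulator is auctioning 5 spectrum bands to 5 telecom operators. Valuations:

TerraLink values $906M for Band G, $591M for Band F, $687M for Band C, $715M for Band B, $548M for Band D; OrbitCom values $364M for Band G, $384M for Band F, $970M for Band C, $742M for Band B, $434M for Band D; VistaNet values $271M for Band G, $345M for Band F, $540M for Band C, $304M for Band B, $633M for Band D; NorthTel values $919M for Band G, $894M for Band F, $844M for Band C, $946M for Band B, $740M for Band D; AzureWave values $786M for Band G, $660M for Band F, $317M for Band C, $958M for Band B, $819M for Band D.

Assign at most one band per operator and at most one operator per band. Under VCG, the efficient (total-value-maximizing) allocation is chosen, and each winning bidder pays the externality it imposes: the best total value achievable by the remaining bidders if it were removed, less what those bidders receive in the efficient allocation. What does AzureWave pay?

Efficient allocation: TerraLink→Band G ($906M), OrbitCom→Band C ($970M), VistaNet→Band D ($633M), NorthTel→Band F ($894M), AzureWave→Band B ($958M); total welfare W = $4361M.
AzureWave receives Band B at value $958M, so the others get W − 958 = $3403M.
Without AzureWave: best allocation of the remaining 4 bidders over all 5 bands is TerraLink→Band G ($906M), OrbitCom→Band C ($970M), VistaNet→Band D ($633M), NorthTel→Band B ($946M), total $3455M.
VCG payment = (others' best without AzureWave) − (others' welfare with AzureWave) = 3455 − 3403 = $52M.

AzureWave pays $52M.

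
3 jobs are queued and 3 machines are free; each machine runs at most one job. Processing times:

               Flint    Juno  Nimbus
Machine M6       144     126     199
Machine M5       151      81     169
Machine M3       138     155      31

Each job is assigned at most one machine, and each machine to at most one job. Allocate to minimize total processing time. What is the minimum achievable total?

Min total: 256 min

Optimal: Flint→Machine M6 (144 min), Juno→Machine M5 (81 min), Nimbus→Machine M3 (31 min) — total 144+81+31 = 256 min.
Checked against all permutations: 256 min is optimal.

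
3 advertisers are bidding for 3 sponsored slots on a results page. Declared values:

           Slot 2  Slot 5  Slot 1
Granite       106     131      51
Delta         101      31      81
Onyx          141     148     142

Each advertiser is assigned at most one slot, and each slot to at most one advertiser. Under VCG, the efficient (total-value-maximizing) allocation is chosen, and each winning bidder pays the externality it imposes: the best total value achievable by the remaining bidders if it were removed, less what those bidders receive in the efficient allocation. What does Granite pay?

Granite pays $6.

Efficient allocation: Granite→Slot 5 ($131), Delta→Slot 2 ($101), Onyx→Slot 1 ($142); total welfare W = $374.
Granite receives Slot 5 at value $131, so the others get W − 131 = $243.
Without Granite: best allocation of the remaining 2 bidders over all 3 slots is Delta→Slot 2 ($101), Onyx→Slot 5 ($148), total $249.
VCG payment = (others' best without Granite) − (others' welfare with Granite) = 249 − 243 = $6.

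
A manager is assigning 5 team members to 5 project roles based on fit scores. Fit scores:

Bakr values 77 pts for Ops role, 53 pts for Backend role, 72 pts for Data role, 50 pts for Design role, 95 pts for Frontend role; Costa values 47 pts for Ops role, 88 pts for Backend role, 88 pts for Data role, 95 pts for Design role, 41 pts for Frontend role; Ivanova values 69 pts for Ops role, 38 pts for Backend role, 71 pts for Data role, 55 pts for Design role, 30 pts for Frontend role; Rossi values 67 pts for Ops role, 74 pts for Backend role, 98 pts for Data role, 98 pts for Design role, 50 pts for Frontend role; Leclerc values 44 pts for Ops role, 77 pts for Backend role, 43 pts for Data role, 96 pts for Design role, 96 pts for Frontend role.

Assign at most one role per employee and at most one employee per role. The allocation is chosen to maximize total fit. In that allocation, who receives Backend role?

Costa receives Backend role.

Optimal: Bakr→Frontend role (95 pts), Costa→Backend role (88 pts), Ivanova→Ops role (69 pts), Rossi→Data role (98 pts), Leclerc→Design role (96 pts) — total 95+88+69+98+96 = 446 pts.
Row-greedy (each employee in turn takes its best remaining role) gives 379 pts, worse by 67.
Next-best assignment: Bakr→Frontend role, Costa→Design role, Ivanova→Ops role, Rossi→Data role, Leclerc→Backend role = 434 pts.
No other one-to-one assignment exceeds 446 pts.
Costa's own top role is Design role (95 pts), but forcing Costa→Design role and reassigning the rest optimally gives only 434 pts — worse by 12.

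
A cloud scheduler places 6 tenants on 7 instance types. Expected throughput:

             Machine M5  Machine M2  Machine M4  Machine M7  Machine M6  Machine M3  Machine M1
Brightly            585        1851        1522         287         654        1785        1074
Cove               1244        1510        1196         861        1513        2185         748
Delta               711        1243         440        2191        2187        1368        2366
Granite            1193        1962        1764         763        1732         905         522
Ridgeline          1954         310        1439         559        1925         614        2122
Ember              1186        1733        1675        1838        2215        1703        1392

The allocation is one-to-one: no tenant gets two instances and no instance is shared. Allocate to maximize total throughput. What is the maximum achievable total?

Maximum total: 12335 ops/s

This is a one-to-one assignment (maximum-weight bipartite matching).
Optimal: Brightly→Machine M2 (1851 ops/s), Cove→Machine M3 (2185 ops/s), Delta→Machine M1 (2366 ops/s), Granite→Machine M4 (1764 ops/s), Ridgeline→Machine M5 (1954 ops/s), Ember→Machine M6 (2215 ops/s) — total 1851+2185+2366+1764+1954+2215 = 12335 ops/s.
Max-entry greedy (repeatedly take the single best remaining cell) gives 12204 ops/s, worse by 131.
Next-best assignment: Brightly→Machine M2, Cove→Machine M3, Delta→Machine M7, Granite→Machine M4, Ridgeline→Machine M1, Ember→Machine M6 = 12328 ops/s.
Every other assignment is strictly worse.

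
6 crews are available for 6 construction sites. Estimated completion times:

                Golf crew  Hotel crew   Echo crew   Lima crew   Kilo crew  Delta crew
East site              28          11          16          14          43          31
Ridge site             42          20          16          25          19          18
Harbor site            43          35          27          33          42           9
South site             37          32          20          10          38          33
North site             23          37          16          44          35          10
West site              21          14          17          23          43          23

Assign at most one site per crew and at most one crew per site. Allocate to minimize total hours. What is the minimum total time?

Optimal: Golf crew→West site (21 hours), Hotel crew→East site (11 hours), Echo crew→North site (16 hours), Lima crew→South site (10 hours), Kilo crew→Ridge site (19 hours), Delta crew→Harbor site (9 hours) — total 21+11+16+10+19+9 = 86 hours.
Row-greedy (each crew in turn takes its cheapest remaining site) gives 102 hours, worse by 16.
Checked against all permutations: 86 hours is optimal.

Minimum total: 86 hours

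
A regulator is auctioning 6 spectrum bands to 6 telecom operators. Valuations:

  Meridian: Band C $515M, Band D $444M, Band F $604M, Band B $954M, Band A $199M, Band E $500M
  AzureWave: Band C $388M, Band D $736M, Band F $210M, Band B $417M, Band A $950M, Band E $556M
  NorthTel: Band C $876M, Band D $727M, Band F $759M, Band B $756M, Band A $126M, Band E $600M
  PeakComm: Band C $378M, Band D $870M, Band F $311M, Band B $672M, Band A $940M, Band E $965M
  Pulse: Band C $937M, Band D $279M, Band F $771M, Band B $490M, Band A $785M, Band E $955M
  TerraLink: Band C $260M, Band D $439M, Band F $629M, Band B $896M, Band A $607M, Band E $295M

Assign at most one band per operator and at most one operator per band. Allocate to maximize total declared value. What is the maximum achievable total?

Optimal: Meridian→Band B ($954M), AzureWave→Band A ($950M), NorthTel→Band C ($876M), PeakComm→Band D ($870M), Pulse→Band E ($955M), TerraLink→Band F ($629M) — total 954+950+876+870+955+629 = $5234M.
Max-entry greedy (repeatedly take the single best remaining cell) gives $5004M, worse by 230.
Next-best assignment: Meridian→Band B, AzureWave→Band A, NorthTel→Band D, PeakComm→Band E, Pulse→Band C, TerraLink→Band F = $5162M.
Swapping Meridian↔NorthTel (Meridian→Band C $515M, NorthTel→Band B $756M) loses 559.
No other one-to-one assignment exceeds $5234M.

Maximum total: $5234M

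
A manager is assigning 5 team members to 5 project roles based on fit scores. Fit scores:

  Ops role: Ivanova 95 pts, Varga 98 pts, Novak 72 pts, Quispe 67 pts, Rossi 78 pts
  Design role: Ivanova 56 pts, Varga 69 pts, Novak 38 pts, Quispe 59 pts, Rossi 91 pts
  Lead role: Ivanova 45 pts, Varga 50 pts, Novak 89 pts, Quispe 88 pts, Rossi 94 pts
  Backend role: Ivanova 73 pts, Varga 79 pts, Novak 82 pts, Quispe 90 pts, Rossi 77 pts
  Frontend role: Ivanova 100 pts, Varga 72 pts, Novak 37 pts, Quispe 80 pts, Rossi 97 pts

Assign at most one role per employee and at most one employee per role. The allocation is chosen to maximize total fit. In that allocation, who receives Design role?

Optimal: Ivanova→Frontend role (100 pts), Varga→Ops role (98 pts), Novak→Lead role (89 pts), Quispe→Backend role (90 pts), Rossi→Design role (91 pts) — total 100+98+89+90+91 = 468 pts.
Max-entry greedy (repeatedly take the single best remaining cell) gives 420 pts, worse by 48.
Next-best assignment: Ivanova→Frontend role, Varga→Ops role, Novak→Backend role, Quispe→Lead role, Rossi→Design role = 459 pts.
Every other assignment is strictly worse.
Rossi's own top role is Frontend role (97 pts), but forcing Rossi→Frontend role and reassigning the rest optimally gives only 440 pts — worse by 28.

Rossi receives Design role.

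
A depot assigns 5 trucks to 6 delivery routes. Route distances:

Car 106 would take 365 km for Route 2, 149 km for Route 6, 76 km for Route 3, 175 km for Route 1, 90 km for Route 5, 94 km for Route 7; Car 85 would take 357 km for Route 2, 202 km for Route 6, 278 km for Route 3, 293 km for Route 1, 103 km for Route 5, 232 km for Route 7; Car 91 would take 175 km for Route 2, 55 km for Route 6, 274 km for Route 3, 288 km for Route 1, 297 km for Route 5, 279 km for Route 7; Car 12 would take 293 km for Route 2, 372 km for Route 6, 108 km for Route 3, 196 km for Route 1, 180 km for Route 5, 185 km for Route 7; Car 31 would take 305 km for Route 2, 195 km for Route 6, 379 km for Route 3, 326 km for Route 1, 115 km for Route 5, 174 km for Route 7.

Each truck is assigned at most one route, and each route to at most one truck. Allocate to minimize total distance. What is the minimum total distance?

Minimum total: 604 km

Optimal: Car 106→Route 3 (76 km), Car 85→Route 5 (103 km), Car 91→Route 6 (55 km), Car 12→Route 1 (196 km), Car 31→Route 7 (174 km) — total 76+103+55+196+174 = 604 km.
Column-greedy (each route in turn goes to its cheapest remaining truck) gives 840 km, worse by 236.
Next-best assignment: Car 106→Route 1, Car 85→Route 5, Car 91→Route 6, Car 12→Route 3, Car 31→Route 7 = 615 km.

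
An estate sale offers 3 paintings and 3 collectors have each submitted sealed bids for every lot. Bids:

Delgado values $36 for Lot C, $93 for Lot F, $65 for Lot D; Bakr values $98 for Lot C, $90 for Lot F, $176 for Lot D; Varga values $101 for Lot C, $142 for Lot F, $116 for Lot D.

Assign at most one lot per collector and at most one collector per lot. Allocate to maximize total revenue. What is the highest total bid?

Maximum total: $370

Optimal: Delgado→Lot F ($93), Bakr→Lot D ($176), Varga→Lot C ($101) — total 93+176+101 = $370.
Max-entry greedy (repeatedly take the single best remaining cell) gives $354, worse by 16.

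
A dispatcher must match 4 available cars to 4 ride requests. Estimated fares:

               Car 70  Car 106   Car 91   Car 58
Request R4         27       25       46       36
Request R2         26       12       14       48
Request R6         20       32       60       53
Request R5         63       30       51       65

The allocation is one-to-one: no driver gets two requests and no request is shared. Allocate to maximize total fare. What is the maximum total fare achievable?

This is the linear assignment problem.
Optimal: Car 70→Request R5 ($63), Car 106→Request R4 ($25), Car 91→Request R6 ($60), Car 58→Request R2 ($48) — total 63+25+60+48 = $196.
Column-greedy (each request in turn goes to its best remaining driver) gives $189, worse by 7.
Swapping Car 58↔Car 106 (Car 58→Request R4 $36, Car 106→Request R2 $12) loses 25.

Max total: $196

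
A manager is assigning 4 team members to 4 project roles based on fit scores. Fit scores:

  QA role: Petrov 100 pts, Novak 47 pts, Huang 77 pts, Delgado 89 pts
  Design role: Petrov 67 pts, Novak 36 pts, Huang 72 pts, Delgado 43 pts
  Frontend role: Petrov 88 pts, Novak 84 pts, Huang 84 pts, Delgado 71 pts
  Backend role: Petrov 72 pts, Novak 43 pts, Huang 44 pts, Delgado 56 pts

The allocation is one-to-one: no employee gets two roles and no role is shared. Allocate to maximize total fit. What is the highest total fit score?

Max total: 317 pts

Optimal: Petrov→Backend role (72 pts), Novak→Frontend role (84 pts), Huang→Design role (72 pts), Delgado→QA role (89 pts) — total 72+84+72+89 = 317 pts.
Row-greedy (each employee in turn takes its best remaining role) gives 312 pts, worse by 5.
Next-best assignment: Petrov→QA role, Novak→Frontend role, Huang→Design role, Delgado→Backend role = 312 pts.
No other one-to-one assignment exceeds 317 pts.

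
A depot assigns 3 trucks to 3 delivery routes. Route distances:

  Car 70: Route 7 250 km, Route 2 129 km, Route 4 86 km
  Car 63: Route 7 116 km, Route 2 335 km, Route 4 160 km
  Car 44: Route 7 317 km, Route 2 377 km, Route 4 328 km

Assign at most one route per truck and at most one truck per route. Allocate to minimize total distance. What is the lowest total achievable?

Treat this as an assignment problem: match each truck to one route.
Optimal: Car 70→Route 2 (129 km), Car 63→Route 7 (116 km), Car 44→Route 4 (328 km) — total 129+116+328 = 573 km.
Row-greedy (each truck in turn takes its cheapest remaining route) gives 579 km, worse by 6.
Checked against all permutations: 573 km is optimal.

Minimum total: 573 km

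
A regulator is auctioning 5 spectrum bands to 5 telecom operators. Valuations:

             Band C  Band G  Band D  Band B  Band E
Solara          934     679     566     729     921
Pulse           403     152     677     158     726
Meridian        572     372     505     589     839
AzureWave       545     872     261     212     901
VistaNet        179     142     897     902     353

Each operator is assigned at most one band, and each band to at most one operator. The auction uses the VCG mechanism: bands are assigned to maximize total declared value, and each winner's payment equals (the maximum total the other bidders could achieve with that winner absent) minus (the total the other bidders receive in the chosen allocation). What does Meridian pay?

Efficient allocation: Solara→Band C ($934M), Pulse→Band D ($677M), Meridian→Band E ($839M), AzureWave→Band G ($872M), VistaNet→Band B ($902M); total welfare W = $4224M.
Meridian receives Band E at value $839M, so the others get W − 839 = $3385M.
Without Meridian: best allocation of the remaining 4 bidders over all 5 bands is Solara→Band C ($934M), Pulse→Band E ($726M), AzureWave→Band G ($872M), VistaNet→Band B ($902M), total $3434M.
VCG payment = (others' best without Meridian) − (others' welfare with Meridian) = 3434 − 3385 = $49M.

Meridian pays $49M.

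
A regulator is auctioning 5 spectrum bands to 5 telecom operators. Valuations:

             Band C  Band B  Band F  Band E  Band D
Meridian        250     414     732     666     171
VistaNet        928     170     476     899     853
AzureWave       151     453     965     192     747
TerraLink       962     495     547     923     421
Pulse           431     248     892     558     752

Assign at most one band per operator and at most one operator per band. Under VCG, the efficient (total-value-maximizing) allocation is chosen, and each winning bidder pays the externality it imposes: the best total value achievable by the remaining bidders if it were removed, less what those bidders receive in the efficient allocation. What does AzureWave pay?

AzureWave pays $346M.

Efficient allocation: Meridian→Band B ($414M), VistaNet→Band E ($899M), AzureWave→Band F ($965M), TerraLink→Band C ($962M), Pulse→Band D ($752M); total welfare W = $3992M.
AzureWave receives Band F at value $965M, so the others get W − 965 = $3027M.
Without AzureWave: best allocation of the remaining 4 bidders over all 5 bands is Meridian→Band E ($666M), VistaNet→Band D ($853M), TerraLink→Band C ($962M), Pulse→Band F ($892M), total $3373M.
VCG payment = (others' best without AzureWave) − (others' welfare with AzureWave) = 3373 − 3027 = $346M.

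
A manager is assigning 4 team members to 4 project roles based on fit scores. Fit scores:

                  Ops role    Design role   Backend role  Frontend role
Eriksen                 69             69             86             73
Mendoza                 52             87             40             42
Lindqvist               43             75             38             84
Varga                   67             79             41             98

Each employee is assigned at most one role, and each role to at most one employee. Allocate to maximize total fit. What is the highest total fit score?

Maximum total: 324 pts

Optimal: Eriksen→Backend role (86 pts), Mendoza→Design role (87 pts), Lindqvist→Frontend role (84 pts), Varga→Ops role (67 pts) — total 86+87+84+67 = 324 pts.
Max-entry greedy (repeatedly take the single best remaining cell) gives 314 pts, worse by 10.
Checked against all permutations: 324 pts is optimal.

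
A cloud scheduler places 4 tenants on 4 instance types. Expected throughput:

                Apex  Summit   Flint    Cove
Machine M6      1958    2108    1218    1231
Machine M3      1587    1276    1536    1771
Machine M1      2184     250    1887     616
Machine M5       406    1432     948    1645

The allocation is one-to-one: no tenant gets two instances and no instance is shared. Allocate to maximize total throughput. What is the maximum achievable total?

Optimal: Apex→Machine M1 (2184 ops/s), Summit→Machine M6 (2108 ops/s), Flint→Machine M3 (1536 ops/s), Cove→Machine M5 (1645 ops/s) — total 2184+2108+1536+1645 = 7473 ops/s.
Max-entry greedy (repeatedly take the single best remaining cell) gives 7011 ops/s, worse by 462.
Next-best assignment: Apex→Machine M3, Summit→Machine M6, Flint→Machine M1, Cove→Machine M5 = 7227 ops/s.

Maximum total: 7473 ops/s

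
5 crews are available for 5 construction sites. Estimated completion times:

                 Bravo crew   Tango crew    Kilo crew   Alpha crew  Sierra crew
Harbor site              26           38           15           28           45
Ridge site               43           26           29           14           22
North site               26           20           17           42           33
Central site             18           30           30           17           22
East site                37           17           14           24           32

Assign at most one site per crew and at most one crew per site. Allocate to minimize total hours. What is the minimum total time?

Optimal: Bravo crew→North site (26 hours), Tango crew→East site (17 hours), Kilo crew→Harbor site (15 hours), Alpha crew→Ridge site (14 hours), Sierra crew→Central site (22 hours) — total 26+17+15+14+22 = 94 hours.
Row-greedy (each crew in turn takes its cheapest remaining site) gives 97 hours, worse by 3.
Checked against all permutations: 94 hours is optimal.

Min total: 94 hours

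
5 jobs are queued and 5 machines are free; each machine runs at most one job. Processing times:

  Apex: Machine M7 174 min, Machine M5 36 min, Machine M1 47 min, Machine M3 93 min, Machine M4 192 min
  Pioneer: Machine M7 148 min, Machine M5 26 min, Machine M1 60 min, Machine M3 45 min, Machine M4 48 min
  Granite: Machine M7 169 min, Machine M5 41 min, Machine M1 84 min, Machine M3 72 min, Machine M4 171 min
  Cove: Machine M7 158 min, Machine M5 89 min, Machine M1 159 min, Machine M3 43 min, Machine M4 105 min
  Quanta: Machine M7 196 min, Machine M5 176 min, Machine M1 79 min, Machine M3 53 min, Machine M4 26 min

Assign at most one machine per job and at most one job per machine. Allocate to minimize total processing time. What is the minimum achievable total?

Min total: 305 min

Optimal: Apex→Machine M1 (47 min), Pioneer→Machine M7 (148 min), Granite→Machine M5 (41 min), Cove→Machine M3 (43 min), Quanta→Machine M4 (26 min) — total 47+148+41+43+26 = 305 min.
Row-greedy (each job in turn takes its cheapest remaining machine) gives 466 min, worse by 161.
Next-best assignment: Apex→Machine M1, Pioneer→Machine M5, Granite→Machine M7, Cove→Machine M3, Quanta→Machine M4 = 311 min.
Swapping Apex↔Pioneer (Apex→Machine M7 174 min, Pioneer→Machine M1 60 min) adds 39.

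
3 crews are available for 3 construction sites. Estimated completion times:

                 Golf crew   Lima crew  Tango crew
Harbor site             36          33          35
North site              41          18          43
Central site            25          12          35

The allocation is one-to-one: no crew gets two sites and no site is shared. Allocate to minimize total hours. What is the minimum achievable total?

Min total: 78 hours

This is a one-to-one assignment (minimum-cost bipartite matching).
Optimal: Golf crew→Central site (25 hours), Lima crew→North site (18 hours), Tango crew→Harbor site (35 hours) — total 25+18+35 = 78 hours.
Min-entry greedy (repeatedly take the single cheapest remaining cell) gives 88 hours, worse by 10.
Next-best assignment: Golf crew→North site, Lima crew→Central site, Tango crew→Harbor site = 88 hours.
Checked against all permutations: 78 hours is optimal.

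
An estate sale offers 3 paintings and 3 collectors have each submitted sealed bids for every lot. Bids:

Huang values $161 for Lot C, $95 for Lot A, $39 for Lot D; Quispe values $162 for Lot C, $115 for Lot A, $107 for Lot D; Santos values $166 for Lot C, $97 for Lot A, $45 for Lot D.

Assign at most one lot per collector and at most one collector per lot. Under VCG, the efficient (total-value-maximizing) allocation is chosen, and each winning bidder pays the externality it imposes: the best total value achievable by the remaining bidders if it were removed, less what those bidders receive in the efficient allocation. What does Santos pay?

Efficient allocation: Huang→Lot A ($95), Quispe→Lot D ($107), Santos→Lot C ($166); total welfare W = $368.
Santos receives Lot C at value $166, so the others get W − 166 = $202.
Without Santos: best allocation of the remaining 2 bidders over all 3 lots is Huang→Lot C ($161), Quispe→Lot A ($115), total $276.
VCG payment = (others' best without Santos) − (others' welfare with Santos) = 276 − 202 = $74.

Santos pays $74.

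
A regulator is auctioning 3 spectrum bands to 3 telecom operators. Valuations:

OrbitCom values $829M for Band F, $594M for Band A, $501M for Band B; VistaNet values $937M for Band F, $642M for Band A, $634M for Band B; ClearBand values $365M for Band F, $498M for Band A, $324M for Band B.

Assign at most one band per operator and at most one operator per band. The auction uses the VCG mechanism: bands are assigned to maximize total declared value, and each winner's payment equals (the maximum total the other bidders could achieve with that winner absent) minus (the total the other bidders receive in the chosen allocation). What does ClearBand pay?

ClearBand pays $68M.

Efficient allocation: OrbitCom→Band F ($829M), VistaNet→Band B ($634M), ClearBand→Band A ($498M); total welfare W = $1961M.
ClearBand receives Band A at value $498M, so the others get W − 498 = $1463M.
Without ClearBand: best allocation of the remaining 2 bidders over all 3 bands is OrbitCom→Band A ($594M), VistaNet→Band F ($937M), total $1531M.
VCG payment = (others' best without ClearBand) − (others' welfare with ClearBand) = 1531 − 1463 = $68M.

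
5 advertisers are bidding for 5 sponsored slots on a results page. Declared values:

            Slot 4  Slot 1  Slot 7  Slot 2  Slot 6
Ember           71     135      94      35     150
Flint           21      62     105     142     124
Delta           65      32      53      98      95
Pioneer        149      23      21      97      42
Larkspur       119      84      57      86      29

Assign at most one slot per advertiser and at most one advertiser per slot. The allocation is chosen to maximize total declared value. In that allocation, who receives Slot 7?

Flint receives Slot 7.

This is a one-to-one assignment (maximum-weight bipartite matching).
Optimal: Ember→Slot 6 ($150), Flint→Slot 7 ($105), Delta→Slot 2 ($98), Pioneer→Slot 4 ($149), Larkspur→Slot 1 ($84) — total 150+105+98+149+84 = $586.
Column-greedy (each slot in turn goes to its best remaining advertiser) gives $516, worse by 70.
Next-best assignment: Ember→Slot 1, Flint→Slot 2, Delta→Slot 6, Pioneer→Slot 4, Larkspur→Slot 7 = $578.
No other one-to-one assignment exceeds $586.
Flint's own top slot is Slot 2 ($142), but forcing Flint→Slot 2 and reassigning the rest optimally gives only $578 — worse by 8.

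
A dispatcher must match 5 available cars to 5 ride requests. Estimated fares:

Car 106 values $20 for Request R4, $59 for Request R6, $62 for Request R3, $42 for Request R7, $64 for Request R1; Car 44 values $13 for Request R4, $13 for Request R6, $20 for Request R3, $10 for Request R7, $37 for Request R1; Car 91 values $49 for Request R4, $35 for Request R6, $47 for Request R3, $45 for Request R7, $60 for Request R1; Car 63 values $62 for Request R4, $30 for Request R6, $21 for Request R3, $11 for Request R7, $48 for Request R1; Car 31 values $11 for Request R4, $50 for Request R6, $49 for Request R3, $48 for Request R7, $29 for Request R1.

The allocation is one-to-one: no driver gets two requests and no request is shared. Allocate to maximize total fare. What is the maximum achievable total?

Maximum total: $256

Optimal: Car 106→Request R3 ($62), Car 44→Request R1 ($37), Car 91→Request R7 ($45), Car 63→Request R4 ($62), Car 31→Request R6 ($50) — total 62+37+45+62+50 = $256.
Max-entry greedy (repeatedly take the single best remaining cell) gives $233, worse by 23.
Swapping Car 44↔Car 31 (Car 44→Request R6 $13, Car 31→Request R1 $29) loses 45.
No other one-to-one assignment exceeds $256.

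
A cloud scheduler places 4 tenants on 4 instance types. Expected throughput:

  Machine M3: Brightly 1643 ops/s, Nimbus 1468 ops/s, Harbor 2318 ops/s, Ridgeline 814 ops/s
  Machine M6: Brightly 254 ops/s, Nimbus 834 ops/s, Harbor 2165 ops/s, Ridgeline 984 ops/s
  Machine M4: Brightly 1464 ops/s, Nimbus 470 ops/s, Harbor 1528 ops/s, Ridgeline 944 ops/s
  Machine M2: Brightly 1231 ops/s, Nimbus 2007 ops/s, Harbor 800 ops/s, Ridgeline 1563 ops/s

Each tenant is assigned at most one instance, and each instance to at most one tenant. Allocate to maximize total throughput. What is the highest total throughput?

This is the linear assignment problem.
Optimal: Brightly→Machine M4 (1464 ops/s), Nimbus→Machine M2 (2007 ops/s), Harbor→Machine M3 (2318 ops/s), Ridgeline→Machine M6 (984 ops/s) — total 1464+2007+2318+984 = 6773 ops/s.
Row-greedy (each tenant in turn takes its best remaining instance) gives 6759 ops/s, worse by 14.
Next-best assignment: Brightly→Machine M3, Nimbus→Machine M2, Harbor→Machine M6, Ridgeline→Machine M4 = 6759 ops/s.

Maximum total: 6773 ops/s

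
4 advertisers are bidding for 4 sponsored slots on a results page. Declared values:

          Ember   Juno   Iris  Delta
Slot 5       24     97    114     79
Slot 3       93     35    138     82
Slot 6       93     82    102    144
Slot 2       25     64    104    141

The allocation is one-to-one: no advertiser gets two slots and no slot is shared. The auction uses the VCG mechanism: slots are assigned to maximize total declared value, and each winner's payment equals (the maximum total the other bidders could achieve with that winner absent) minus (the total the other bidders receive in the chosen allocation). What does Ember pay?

Ember pays $3.

Efficient allocation: Ember→Slot 6 ($93), Juno→Slot 5 ($97), Iris→Slot 3 ($138), Delta→Slot 2 ($141); total welfare W = $469.
Ember receives Slot 6 at value $93, so the others get W − 93 = $376.
Without Ember: best allocation of the remaining 3 bidders over all 4 slots is Juno→Slot 5 ($97), Iris→Slot 3 ($138), Delta→Slot 6 ($144), total $379.
VCG payment = (others' best without Ember) − (others' welfare with Ember) = 379 − 376 = $3.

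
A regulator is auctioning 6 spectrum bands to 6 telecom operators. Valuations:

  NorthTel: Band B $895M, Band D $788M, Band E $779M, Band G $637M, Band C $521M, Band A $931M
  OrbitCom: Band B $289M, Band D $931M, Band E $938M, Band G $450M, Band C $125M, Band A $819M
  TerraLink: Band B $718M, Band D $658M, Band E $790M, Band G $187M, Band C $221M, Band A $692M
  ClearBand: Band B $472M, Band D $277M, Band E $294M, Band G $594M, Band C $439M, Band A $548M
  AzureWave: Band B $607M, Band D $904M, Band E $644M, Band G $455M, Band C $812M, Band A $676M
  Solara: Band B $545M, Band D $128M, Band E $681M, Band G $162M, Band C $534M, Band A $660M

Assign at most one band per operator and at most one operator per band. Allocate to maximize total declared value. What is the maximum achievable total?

Optimal: NorthTel→Band B ($895M), OrbitCom→Band D ($931M), TerraLink→Band E ($790M), ClearBand→Band G ($594M), AzureWave→Band C ($812M), Solara→Band A ($660M) — total 895+931+790+594+812+660 = $4682M.
Max-entry greedy (repeatedly take the single best remaining cell) gives $4619M, worse by 63.

Maximum total: $4682M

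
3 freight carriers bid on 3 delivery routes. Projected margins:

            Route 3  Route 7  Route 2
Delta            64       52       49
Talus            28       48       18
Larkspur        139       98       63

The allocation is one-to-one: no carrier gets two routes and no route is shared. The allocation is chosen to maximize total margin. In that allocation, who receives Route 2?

Optimal: Delta→Route 2 ($49k), Talus→Route 7 ($48k), Larkspur→Route 3 ($139k) — total 49+48+139 = $236k.
Max-entry greedy (repeatedly take the single best remaining cell) gives $209k, worse by 27.
Next-best assignment: Delta→Route 7, Talus→Route 2, Larkspur→Route 3 = $209k.
Delta's own top route is Route 3 ($64k), but forcing Delta→Route 3 and reassigning the rest optimally gives only $180k — worse by 56.

Delta receives Route 2.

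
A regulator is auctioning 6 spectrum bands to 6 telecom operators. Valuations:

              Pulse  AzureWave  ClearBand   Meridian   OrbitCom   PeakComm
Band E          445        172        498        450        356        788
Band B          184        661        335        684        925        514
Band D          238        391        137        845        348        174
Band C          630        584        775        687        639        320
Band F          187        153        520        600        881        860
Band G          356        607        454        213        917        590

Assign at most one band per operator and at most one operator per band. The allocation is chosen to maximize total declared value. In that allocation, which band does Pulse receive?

Pulse receives Band E.

Optimal: Pulse→Band E ($445M), AzureWave→Band B ($661M), ClearBand→Band C ($775M), Meridian→Band D ($845M), OrbitCom→Band G ($917M), PeakComm→Band F ($860M) — total 445+661+775+845+917+860 = $4503M.
Pulse's own top band is Band C ($630M), but forcing Pulse→Band C and reassigning the rest optimally gives only $4411M — worse by 92.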